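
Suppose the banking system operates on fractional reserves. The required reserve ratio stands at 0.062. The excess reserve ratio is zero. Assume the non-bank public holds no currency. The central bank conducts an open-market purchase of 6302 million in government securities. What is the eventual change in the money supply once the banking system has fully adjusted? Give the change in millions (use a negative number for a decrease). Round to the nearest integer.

101645 million

The simple money multiplier is m = 1/rr = 1/0.062 ≈ 16.12903.
An open-market purchase increases the monetary base by 6302 million, so ΔM = m × ΔMB = 16.12903 × 6302 ≈ 101645.1471 million.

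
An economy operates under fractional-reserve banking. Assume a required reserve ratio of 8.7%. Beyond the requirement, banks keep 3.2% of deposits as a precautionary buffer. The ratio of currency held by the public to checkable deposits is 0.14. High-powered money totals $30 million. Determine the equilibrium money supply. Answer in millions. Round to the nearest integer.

The money multiplier is m = (1 + c) / (rr + e + c) = (1 + 0.14) / (0.087 + 0.032 + 0.14) ≈ 4.4015.
So M = m × MB = 4.4015 × 30 = 132.045 million.

$132 million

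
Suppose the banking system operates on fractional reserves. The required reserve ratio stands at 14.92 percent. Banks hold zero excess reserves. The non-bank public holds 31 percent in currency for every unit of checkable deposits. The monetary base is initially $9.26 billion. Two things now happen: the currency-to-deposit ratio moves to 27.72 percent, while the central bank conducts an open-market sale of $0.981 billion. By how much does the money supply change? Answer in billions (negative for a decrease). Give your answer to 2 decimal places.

-1.62 billion

Before: m₁ = (1 + 0.31) / (0.1492 + 0.31) ≈ 2.8528, MB₁ = 9.26, so M₁ = 2.8528 × 9.26 ≈ 26.4169 billion.
After: m₂ = (1 + 0.2772) / (0.1492 + 0.2772) ≈ 2.9953, MB₂ = 9.26 − 0.981 = 8.279, so M₂ = 2.9953 × 8.279 ≈ 24.7981 billion.
ΔM = M₂ − M₁ = 24.7981 − 26.4169 = -1.6188 billion.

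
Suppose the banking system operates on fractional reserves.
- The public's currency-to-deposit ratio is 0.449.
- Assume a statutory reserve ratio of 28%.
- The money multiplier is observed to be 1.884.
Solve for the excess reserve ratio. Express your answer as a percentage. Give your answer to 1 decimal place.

4.0%

Using m = 1.884. Since m = (1 + c)/(c + rr + e), the denominator satisfies c + rr + e = (1 + c)/m = (1 + 0.449) / 1.884 ≈ 0.769108.
With c = 0.449 and rr = 0.28, the excess reserve ratio is 0.769108 − 0.449 − 0.28 = 0.040108.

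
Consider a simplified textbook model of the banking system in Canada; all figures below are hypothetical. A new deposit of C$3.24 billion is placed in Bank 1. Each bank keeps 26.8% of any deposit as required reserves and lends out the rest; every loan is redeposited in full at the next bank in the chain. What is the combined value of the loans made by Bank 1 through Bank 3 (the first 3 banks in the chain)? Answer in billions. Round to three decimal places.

C$5.379 billion

Bank i lends (1 − rr)^i of the original deposit: Bank 1 lends 3.24·0.7320 ≈ 2.3717, Bank 2 lends 3.24·0.7320² ≈ 1.7361, and so on.
Summing a geometric series: total = 3.24·[0.7320·(1 − 0.7320^3) / (1 − 0.7320)] ≈ 5.3786 billion.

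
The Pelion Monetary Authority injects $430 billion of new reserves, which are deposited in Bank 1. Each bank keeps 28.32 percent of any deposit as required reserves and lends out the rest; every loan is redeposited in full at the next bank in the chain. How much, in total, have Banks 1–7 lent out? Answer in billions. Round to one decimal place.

$982.5 billion

Bank i lends (1 − rr)^i of the original deposit: Bank 1 lends 430·0.7168 = 308.2240, Bank 2 lends 430·0.7168² ≈ 220.9350, and so on.
Summing a geometric series: total = 430·[0.7168·(1 − 0.7168^7) / (1 − 0.7168)] ≈ 982.5437 billion.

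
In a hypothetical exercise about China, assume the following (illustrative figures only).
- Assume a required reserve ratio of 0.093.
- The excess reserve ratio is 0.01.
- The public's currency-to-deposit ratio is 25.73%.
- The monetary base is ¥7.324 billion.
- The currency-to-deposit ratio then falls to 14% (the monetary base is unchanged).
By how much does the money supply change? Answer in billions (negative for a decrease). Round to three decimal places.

Initially m₁ = (1 + 0.2573) / (0.093 + 0.01 + 0.2573) ≈ 3.48959, so M₁ = 3.48959 × 7.324 ≈ 25.5578 billion.
After the change m₂ = (1 + 0.14) / (0.093 + 0.01 + 0.14) ≈ 4.69136, so M₂ = 4.69136 × 7.324 ≈ 34.3595 billion.
ΔM = M₂ − M₁ = 34.3595 − 25.5578 = 8.8017 billion.

¥8.802 billion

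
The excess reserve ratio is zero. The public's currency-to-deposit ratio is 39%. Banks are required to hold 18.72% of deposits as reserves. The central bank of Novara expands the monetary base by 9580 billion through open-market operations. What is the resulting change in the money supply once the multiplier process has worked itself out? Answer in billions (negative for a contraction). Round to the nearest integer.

23070 billion

The money multiplier is m = (1 + c) / (rr + c) = (1 + 0.39) / (0.1872 + 0.39) ≈ 2.40818.
The purchase adds 9580 billion of base, so ΔM = m × ΔMB = 2.40818 × (+9580) = 23070.3644 billion.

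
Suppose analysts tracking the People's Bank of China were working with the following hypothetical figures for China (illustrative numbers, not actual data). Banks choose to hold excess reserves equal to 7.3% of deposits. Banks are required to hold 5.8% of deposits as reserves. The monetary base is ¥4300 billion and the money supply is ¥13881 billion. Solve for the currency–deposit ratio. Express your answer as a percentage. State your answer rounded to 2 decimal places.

Using m = M/MB = 13881/4300 ≈ 3.228140. From m = (1 + c)/(c + rr + e), rearranging gives 1 + c = m·(c + rr + e), so c·(1 − m) = m·(rr + e) − 1.
Hence c = [m·(rr + e) − 1]/(1 − m) = [3.228140 × (0.058 + 0.073) − 1] / (1 − 3.228140) ≈ 0.259011.

25.90%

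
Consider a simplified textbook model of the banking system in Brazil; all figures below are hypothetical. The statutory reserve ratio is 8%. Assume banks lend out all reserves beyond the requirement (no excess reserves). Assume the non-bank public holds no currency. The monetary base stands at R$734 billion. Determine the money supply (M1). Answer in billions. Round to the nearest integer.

R$9175 billion

With no currency drain or excess reserves, the money multiplier is m = 1/rr = 1/0.08 = 12.5.
Money supply M = m × MB = 12.5 × 734 = 9175 billion.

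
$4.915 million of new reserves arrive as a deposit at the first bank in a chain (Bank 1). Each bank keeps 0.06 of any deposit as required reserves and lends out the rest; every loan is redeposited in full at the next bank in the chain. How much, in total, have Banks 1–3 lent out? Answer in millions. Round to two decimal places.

$13.05 million

Bank i lends (1 − rr)^i of the original deposit: Bank 1 lends 4.915·0.9400 = 4.6201, Bank 2 lends 4.915·0.9400² ≈ 4.3429, and so on.
Summing a geometric series: total = 4.915·[0.9400·(1 − 0.9400^3) / (1 − 0.9400)] ≈ 13.0453 million.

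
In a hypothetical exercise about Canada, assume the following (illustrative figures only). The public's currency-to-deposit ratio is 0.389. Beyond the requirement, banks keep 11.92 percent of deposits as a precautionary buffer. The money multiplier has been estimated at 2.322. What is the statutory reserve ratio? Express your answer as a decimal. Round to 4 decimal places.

0.0900

Using m = 2.322. Since m = (1 + c)/(c + rr + e), the denominator satisfies c + rr + e = (1 + c)/m = (1 + 0.389) / 2.322 ≈ 0.598191.
With c = 0.389 and e = 0.1192, the statutory reserve ratio is 0.598191 − 0.389 − 0.1192 = 0.089991.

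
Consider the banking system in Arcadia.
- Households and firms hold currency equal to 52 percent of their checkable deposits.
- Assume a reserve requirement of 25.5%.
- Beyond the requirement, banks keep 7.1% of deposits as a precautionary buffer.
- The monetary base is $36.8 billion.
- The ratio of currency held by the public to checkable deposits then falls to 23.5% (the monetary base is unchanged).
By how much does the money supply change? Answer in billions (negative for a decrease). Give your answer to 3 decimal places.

Initially m₁ = (1 + 0.52) / (0.255 + 0.071 + 0.52) ≈ 1.796690, so M₁ = 1.796690 × 36.8 ≈ 66.1182 billion.
After the change m₂ = (1 + 0.235) / (0.255 + 0.071 + 0.235) ≈ 2.201426, so M₂ = 2.201426 × 36.8 ≈ 81.0125 billion.
ΔM = M₂ − M₁ = 81.0125 − 66.1182 = 14.8943 billion.

$14.894 billion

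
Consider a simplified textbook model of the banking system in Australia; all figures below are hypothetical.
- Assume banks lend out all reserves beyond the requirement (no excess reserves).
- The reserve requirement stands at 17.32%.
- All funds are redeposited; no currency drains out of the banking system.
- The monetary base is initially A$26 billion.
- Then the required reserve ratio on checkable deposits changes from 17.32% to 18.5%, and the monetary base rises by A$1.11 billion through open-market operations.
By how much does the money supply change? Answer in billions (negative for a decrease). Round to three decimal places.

Before: m₁ = 1 / (0.1732) ≈ 5.773672, MB₁ = 26, so M₁ = 5.773672 × 26 ≈ 150.1155 billion.
After: m₂ = 1 / (0.185) ≈ 5.405405, MB₂ = 26 + 1.11 = 27.11, so M₂ = 5.405405 × 27.11 ≈ 146.5405 billion.
ΔM = M₂ − M₁ = 146.5405 − 150.1155 = -3.575 billion.

-3.575 billion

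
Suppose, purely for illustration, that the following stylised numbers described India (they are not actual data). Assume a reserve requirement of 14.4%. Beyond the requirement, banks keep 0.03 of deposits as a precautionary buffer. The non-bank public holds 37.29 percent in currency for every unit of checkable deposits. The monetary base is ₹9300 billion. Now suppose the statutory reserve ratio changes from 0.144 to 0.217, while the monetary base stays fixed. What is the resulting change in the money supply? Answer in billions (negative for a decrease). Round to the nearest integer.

Initially m₁ = (1 + 0.3729) / (0.144 + 0.03 + 0.3729) ≈ 2.51033, so M₁ = 2.51033 × 9300 = 23346.069 billion.
After the change m₂ = (1 + 0.3729) / (0.217 + 0.03 + 0.3729) ≈ 2.21471, so M₂ = 2.21471 × 9300 = 20596.803 billion.
ΔM = M₂ − M₁ = 20596.803 − 23346.069 = -2749.266 billion.

-2749 billion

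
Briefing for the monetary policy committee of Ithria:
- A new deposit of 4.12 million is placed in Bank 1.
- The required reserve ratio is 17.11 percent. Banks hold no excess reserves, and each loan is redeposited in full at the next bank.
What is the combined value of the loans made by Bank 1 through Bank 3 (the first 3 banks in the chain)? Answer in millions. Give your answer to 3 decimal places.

8.592 million

Bank i lends (1 − rr)^i of the original deposit: Bank 1 lends 4.12·0.8289 ≈ 3.4151, Bank 2 lends 4.12·0.8289² ≈ 2.8307, and so on.
Summing a geometric series: total = 4.12·[0.8289·(1 − 0.8289^3) / (1 − 0.8289)] ≈ 8.5922 million.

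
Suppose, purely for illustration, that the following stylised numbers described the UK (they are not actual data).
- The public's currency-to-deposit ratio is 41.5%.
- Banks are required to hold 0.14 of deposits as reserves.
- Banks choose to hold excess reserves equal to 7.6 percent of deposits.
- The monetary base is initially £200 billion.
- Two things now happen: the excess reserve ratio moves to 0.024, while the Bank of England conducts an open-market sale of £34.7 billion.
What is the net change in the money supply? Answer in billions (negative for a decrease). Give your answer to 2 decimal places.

-44.52 billion

Before: m₁ = (1 + 0.415) / (0.14 + 0.076 + 0.415) ≈ 2.242472, MB₁ = 200, so M₁ = 2.242472 × 200 = 448.4944 billion.
After: m₂ = (1 + 0.415) / (0.14 + 0.024 + 0.415) ≈ 2.443869, MB₂ = 200 − 34.7 = 165.3, so M₂ = 2.443869 × 165.3 ≈ 403.9715 billion.
ΔM = M₂ − M₁ = 403.9715 − 448.4944 = -44.5229 billion.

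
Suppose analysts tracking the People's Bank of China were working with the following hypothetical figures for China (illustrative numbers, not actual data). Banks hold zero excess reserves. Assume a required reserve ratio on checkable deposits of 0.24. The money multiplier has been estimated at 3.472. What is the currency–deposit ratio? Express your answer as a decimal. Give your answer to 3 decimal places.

Using m = 3.472. From m = (1 + c)/(c + rr + e), rearranging gives 1 + c = m·(c + rr + e), so c·(1 − m) = m·(rr + e) − 1.
Hence c = [m·(rr + e) − 1]/(1 − m) = [3.472 × (0.24 + 0) − 1] / (1 − 3.472) ≈ 0.067443.

0.067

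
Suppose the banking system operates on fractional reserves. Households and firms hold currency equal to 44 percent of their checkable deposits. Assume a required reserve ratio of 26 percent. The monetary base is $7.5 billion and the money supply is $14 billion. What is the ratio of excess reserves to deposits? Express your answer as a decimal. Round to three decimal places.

0.071

Using m = M/MB = 14/7.5 ≈ 1.866667. Since m = (1 + c)/(c + rr + e), the denominator satisfies c + rr + e = (1 + c)/m = (1 + 0.44) / 1.866667 ≈ 0.771428.
With c = 0.44 and rr = 0.26, the ratio of excess reserves to deposits is 0.771428 − 0.44 − 0.26 = 0.071428.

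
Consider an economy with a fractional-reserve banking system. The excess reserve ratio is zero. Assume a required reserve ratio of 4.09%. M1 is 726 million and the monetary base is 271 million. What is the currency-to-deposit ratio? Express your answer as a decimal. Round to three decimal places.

Using m = M/MB = 726/271 ≈ 2.678967. From m = (1 + c)/(c + rr + e), rearranging gives 1 + c = m·(c + rr + e), so c·(1 − m) = m·(rr + e) − 1.
Hence c = [m·(rr + e) − 1]/(1 − m) = [2.678967 × (0.0409 + 0) − 1] / (1 − 2.678967) ≈ 0.530344.

0.530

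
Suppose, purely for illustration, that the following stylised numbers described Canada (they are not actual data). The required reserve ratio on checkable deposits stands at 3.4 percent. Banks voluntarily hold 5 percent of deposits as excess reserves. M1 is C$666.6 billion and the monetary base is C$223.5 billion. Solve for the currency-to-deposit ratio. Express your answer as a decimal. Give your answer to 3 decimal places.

0.378

Using m = M/MB = 666.6/223.5 ≈ 2.982550. From m = (1 + c)/(c + rr + e), rearranging gives 1 + c = m·(c + rr + e), so c·(1 − m) = m·(rr + e) − 1.
Hence c = [m·(rr + e) − 1]/(1 − m) = [2.982550 × (0.034 + 0.05) − 1] / (1 − 2.982550) ≈ 0.378031.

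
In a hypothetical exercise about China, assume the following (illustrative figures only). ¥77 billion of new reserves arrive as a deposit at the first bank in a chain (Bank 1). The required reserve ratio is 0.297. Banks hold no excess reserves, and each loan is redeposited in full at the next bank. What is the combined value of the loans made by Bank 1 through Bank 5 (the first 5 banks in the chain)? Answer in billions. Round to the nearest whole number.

¥151 billion

Bank i lends (1 − rr)^i of the original deposit: Bank 1 lends 77·0.7030 = 54.1310, Bank 2 lends 77·0.7030² ≈ 38.0541, and so on.
Summing a geometric series: total = 77·[0.7030·(1 − 0.7030^5) / (1 − 0.7030)] ≈ 150.9649 billion.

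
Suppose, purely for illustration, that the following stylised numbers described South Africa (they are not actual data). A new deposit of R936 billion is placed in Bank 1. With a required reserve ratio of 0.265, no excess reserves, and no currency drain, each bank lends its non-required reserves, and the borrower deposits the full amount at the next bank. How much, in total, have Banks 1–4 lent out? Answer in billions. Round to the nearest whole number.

R1838 billion

Bank i lends (1 − rr)^i of the original deposit: Bank 1 lends 936·0.7350 = 687.9600, Bank 2 lends 936·0.7350² = 505.6506, and so on.
Summing a geometric series: total = 936·[0.7350·(1 − 0.7350^4) / (1 − 0.7350)] ≈ 1838.4289 billion.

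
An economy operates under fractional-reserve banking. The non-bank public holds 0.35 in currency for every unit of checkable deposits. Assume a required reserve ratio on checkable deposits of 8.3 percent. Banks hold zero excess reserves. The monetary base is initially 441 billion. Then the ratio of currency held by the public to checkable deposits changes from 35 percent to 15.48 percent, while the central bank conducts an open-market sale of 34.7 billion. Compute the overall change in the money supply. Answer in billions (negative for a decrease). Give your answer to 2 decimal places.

Before: m₁ = (1 + 0.35) / (0.083 + 0.35) ≈ 3.117783, MB₁ = 441, so M₁ = 3.117783 × 441 ≈ 1374.9423 billion.
After: m₂ = (1 + 0.1548) / (0.083 + 0.1548) ≈ 4.856182, MB₂ = 441 − 34.7 = 406.3, so M₂ = 4.856182 × 406.3 ≈ 1973.0667 billion.
ΔM = M₂ − M₁ = 1973.0667 − 1374.9423 = 598.1244 billion.

598.12 billion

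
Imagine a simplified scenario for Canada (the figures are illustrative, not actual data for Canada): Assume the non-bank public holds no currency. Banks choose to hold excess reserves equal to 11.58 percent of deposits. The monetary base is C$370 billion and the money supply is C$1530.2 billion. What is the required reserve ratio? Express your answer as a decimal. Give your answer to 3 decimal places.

Using m = M/MB = 1530.2/370 ≈ 4.135676. Since m = (1 + c)/(c + rr + e), the denominator satisfies c + rr + e = (1 + c)/m = (1 + 0) / 4.135676 ≈ 0.241798.
With c = 0 and e = 0.1158, the required reserve ratio is 0.241798 − 0 − 0.1158 = 0.125998.

0.126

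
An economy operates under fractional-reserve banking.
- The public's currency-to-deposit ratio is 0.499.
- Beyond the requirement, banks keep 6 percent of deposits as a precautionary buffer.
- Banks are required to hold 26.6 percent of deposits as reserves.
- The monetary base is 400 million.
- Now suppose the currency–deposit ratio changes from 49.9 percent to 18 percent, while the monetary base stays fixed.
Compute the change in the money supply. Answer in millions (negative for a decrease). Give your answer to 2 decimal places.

Initially m₁ = (1 + 0.499) / (0.266 + 0.06 + 0.499) ≈ 1.816970, so M₁ = 1.816970 × 400 = 726.788 million.
After the change m₂ = (1 + 0.18) / (0.266 + 0.06 + 0.18) ≈ 2.332016, so M₂ = 2.332016 × 400 = 932.8064 million.
ΔM = M₂ − M₁ = 932.8064 − 726.788 = 206.0184 million.

206.02 million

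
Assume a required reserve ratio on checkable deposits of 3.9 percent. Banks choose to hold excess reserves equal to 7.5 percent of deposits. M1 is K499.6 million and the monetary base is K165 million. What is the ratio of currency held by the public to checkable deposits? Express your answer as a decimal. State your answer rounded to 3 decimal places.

Using m = M/MB = 499.6/165 ≈ 3.027879. From m = (1 + c)/(c + rr + e), rearranging gives 1 + c = m·(c + rr + e), so c·(1 − m) = m·(rr + e) − 1.
Hence c = [m·(rr + e) − 1]/(1 − m) = [3.027879 × (0.039 + 0.075) − 1] / (1 − 3.027879) ≈ 0.322910.

0.323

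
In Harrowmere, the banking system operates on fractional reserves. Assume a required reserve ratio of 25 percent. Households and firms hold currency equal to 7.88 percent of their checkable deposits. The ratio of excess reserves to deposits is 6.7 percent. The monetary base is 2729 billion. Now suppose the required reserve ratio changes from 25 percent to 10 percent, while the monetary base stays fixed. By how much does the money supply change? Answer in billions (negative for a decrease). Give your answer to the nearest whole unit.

Initially m₁ = (1 + 0.0788) / (0.25 + 0.067 + 0.0788) ≈ 2.72562, so M₁ = 2.72562 × 2729 ≈ 7438.217 billion.
After the change m₂ = (1 + 0.0788) / (0.1 + 0.067 + 0.0788) ≈ 4.38893, so M₂ = 4.38893 × 2729 ≈ 11977.39 billion.
ΔM = M₂ − M₁ = 11977.39 − 7438.217 = 4539.173 billion.

4539 billion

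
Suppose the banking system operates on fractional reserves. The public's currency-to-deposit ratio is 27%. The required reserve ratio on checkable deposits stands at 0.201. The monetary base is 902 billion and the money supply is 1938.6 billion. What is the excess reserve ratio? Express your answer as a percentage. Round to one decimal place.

Using m = M/MB = 1938.6/902 ≈ 2.149224. Since m = (1 + c)/(c + rr + e), the denominator satisfies c + rr + e = (1 + c)/m = (1 + 0.27) / 2.149224 ≈ 0.590911.
With c = 0.27 and rr = 0.201, the excess reserve ratio is 0.590911 − 0.27 − 0.201 = 0.119911.

12.0%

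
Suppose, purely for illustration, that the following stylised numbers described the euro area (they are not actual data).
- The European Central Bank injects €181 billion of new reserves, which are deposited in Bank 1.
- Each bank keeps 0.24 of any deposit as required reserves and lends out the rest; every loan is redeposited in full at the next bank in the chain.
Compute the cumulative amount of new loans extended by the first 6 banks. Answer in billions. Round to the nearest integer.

Bank i lends (1 − rr)^i of the original deposit: Bank 1 lends 181·0.7600 = 137.5600, Bank 2 lends 181·0.7600² = 104.5456, and so on.
Summing a geometric series: total = 181·[0.7600·(1 − 0.7600^6) / (1 − 0.7600)] ≈ 462.7175 billion.

€463 billion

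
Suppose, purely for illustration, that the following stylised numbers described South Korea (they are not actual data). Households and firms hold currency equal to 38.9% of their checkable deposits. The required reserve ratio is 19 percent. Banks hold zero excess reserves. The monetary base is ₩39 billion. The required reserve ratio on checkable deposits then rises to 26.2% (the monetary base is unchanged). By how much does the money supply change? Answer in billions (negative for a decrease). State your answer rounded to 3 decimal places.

Initially m₁ = (1 + 0.389) / (0.19 + 0.389) ≈ 2.398964, so M₁ = 2.398964 × 39 ≈ 93.5596 billion.
After the change m₂ = (1 + 0.389) / (0.262 + 0.389) ≈ 2.133641, so M₂ = 2.133641 × 39 ≈ 83.212 billion.
ΔM = M₂ − M₁ = 83.212 − 93.5596 = -10.3476 billion.

-10.348 billion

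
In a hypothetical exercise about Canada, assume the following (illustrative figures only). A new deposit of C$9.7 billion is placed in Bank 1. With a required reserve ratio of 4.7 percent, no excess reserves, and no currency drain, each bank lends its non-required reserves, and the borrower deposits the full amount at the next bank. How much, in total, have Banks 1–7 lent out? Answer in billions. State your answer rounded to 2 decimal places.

Bank i lends (1 − rr)^i of the original deposit: Bank 1 lends 9.7·0.9530 = 9.2441, Bank 2 lends 9.7·0.9530² ≈ 8.8096, and so on.
Summing a geometric series: total = 9.7·[0.9530·(1 − 0.9530^7) / (1 − 0.9530)] ≈ 56.2668 billion.

C$56.27 billion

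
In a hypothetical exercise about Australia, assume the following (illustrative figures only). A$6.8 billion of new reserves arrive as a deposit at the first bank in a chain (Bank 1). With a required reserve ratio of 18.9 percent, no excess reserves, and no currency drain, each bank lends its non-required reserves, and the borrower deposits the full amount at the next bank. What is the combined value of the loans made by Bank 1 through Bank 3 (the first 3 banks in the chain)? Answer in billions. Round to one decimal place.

A$13.6 billion

Bank i lends (1 − rr)^i of the original deposit: Bank 1 lends 6.8·0.8110 = 5.5148, Bank 2 lends 6.8·0.8110² ≈ 4.4725, and so on.
Summing a geometric series: total = 6.8·[0.8110·(1 − 0.8110^3) / (1 − 0.8110)] ≈ 13.6145 billion.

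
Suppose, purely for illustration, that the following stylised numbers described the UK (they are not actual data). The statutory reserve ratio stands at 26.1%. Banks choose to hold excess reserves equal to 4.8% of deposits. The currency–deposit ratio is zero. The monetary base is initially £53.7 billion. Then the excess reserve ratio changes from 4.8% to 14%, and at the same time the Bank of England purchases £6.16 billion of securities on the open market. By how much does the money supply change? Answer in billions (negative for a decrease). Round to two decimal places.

Before: m₁ = 1 / (0.261 + 0.048) ≈ 3.23625, MB₁ = 53.7, so M₁ = 3.23625 × 53.7 ≈ 173.7866 billion.
After: m₂ = 1 / (0.261 + 0.14) ≈ 2.49377, MB₂ = 53.7 + 6.16 = 59.86, so M₂ = 2.49377 × 59.86 ≈ 149.2771 billion.
ΔM = M₂ − M₁ = 149.2771 − 173.7866 = -24.5095 billion.

-24.51 billion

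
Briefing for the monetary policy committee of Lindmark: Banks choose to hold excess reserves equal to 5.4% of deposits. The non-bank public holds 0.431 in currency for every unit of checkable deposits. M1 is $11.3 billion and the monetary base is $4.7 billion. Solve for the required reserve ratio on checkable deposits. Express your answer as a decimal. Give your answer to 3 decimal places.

Using m = M/MB = 11.3/4.7 ≈ 2.404255. Since m = (1 + c)/(c + rr + e), the denominator satisfies c + rr + e = (1 + c)/m = (1 + 0.431) / 2.404255 ≈ 0.595195.
With c = 0.431 and e = 0.054, the required reserve ratio on checkable deposits is 0.595195 − 0.431 − 0.054 = 0.110195.

0.110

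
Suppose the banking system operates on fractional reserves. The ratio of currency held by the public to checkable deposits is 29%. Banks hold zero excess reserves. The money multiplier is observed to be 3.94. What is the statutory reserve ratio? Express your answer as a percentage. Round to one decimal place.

Using m = 3.94. Since m = (1 + c)/(c + rr + e), the denominator satisfies c + rr + e = (1 + c)/m = (1 + 0.29) / 3.94 ≈ 0.327411.
With c = 0.29 and e = 0, the statutory reserve ratio is 0.327411 − 0.29 − 0 = 0.037411.

3.7%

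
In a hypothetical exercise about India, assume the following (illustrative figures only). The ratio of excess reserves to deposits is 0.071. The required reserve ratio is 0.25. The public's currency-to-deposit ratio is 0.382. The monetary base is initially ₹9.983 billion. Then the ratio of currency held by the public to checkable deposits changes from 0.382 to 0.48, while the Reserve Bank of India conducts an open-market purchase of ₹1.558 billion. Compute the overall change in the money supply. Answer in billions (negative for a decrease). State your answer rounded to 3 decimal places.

₹1.699 billion

Before: m₁ = (1 + 0.382) / (0.25 + 0.071 + 0.382) ≈ 1.965861, MB₁ = 9.983, so M₁ = 1.965861 × 9.983 ≈ 19.6252 billion.
After: m₂ = (1 + 0.48) / (0.25 + 0.071 + 0.48) ≈ 1.847690, MB₂ = 9.983 + 1.558 = 11.541, so M₂ = 1.847690 × 11.541 ≈ 21.3242 billion.
ΔM = M₂ − M₁ = 21.3242 − 19.6252 = 1.699 billion.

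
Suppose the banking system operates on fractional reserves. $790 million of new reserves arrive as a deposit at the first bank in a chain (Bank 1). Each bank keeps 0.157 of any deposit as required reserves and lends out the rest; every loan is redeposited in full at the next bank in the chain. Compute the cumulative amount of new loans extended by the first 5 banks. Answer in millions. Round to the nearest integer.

Bank i lends (1 − rr)^i of the original deposit: Bank 1 lends 790·0.8430 = 665.9700, Bank 2 lends 790·0.8430² ≈ 561.4127, and so on.
Summing a geometric series: total = 790·[0.8430·(1 − 0.8430^5) / (1 − 0.8430)] ≈ 2435.9505 million.

$2436 million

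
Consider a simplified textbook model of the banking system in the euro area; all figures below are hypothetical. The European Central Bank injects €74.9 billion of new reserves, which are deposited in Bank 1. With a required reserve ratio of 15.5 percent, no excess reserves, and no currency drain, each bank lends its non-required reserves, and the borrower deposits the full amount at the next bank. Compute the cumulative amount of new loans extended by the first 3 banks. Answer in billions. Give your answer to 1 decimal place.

Bank i lends (1 − rr)^i of the original deposit: Bank 1 lends 74.9·0.8450 = 63.2905, Bank 2 lends 74.9·0.8450² ≈ 53.4805, and so on.
Summing a geometric series: total = 74.9·[0.8450·(1 − 0.8450^3) / (1 − 0.8450)] ≈ 161.9620 billion.

€162.0 billion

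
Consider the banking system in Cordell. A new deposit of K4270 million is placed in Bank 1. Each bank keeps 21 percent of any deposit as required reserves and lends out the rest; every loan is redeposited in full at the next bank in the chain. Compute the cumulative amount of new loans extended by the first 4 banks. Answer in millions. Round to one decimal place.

K9806.7 million

Bank i lends (1 − rr)^i of the original deposit: Bank 1 lends 4270·0.7900 = 3373.3000, Bank 2 lends 4270·0.7900² = 2664.9070, and so on.
Summing a geometric series: total = 4270·[0.7900·(1 − 0.7900^4) / (1 − 0.7900)] ≈ 9806.6520 million.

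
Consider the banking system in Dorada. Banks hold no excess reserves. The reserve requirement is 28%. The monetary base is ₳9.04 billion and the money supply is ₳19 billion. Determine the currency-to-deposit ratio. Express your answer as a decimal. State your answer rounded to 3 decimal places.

0.373

Using m = M/MB = 19/9.04 ≈ 2.101770. From m = (1 + c)/(c + rr + e), rearranging gives 1 + c = m·(c + rr + e), so c·(1 − m) = m·(rr + e) − 1.
Hence c = [m·(rr + e) − 1]/(1 − m) = [2.101770 × (0.28 + 0) − 1] / (1 − 2.101770) ≈ 0.373494.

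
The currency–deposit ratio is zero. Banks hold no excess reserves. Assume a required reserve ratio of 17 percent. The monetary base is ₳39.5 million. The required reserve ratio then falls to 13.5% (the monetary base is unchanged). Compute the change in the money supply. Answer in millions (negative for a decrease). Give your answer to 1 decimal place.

₳60.2 million

Initially m₁ = 1 / (0.17) ≈ 5.8824, so M₁ = 5.8824 × 39.5 = 232.3548 million.
After the change m₂ = 1 / (0.135) ≈ 7.4074, so M₂ = 7.4074 × 39.5 = 292.5923 million.
ΔM = M₂ − M₁ = 292.5923 − 232.3548 = 60.2375 million.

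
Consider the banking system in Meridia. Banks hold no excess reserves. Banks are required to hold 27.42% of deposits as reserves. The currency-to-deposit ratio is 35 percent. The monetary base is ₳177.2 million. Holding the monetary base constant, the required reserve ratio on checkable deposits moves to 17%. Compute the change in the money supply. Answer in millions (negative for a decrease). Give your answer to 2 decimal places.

Initially m₁ = (1 + 0.35) / (0.2742 + 0.35) ≈ 2.162768, so M₁ = 2.162768 × 177.2 ≈ 383.2425 million.
After the change m₂ = (1 + 0.35) / (0.17 + 0.35) ≈ 2.596154, so M₂ = 2.596154 × 177.2 ≈ 460.0385 million.
ΔM = M₂ − M₁ = 460.0385 − 383.2425 = 76.796 million.

₳76.80 million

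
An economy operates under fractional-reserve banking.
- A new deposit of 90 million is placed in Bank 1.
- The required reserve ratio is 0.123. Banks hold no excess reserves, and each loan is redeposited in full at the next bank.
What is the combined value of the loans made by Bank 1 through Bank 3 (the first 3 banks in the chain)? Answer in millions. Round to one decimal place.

Bank i lends (1 − rr)^i of the original deposit: Bank 1 lends 90·0.8770 = 78.9300, Bank 2 lends 90·0.8770² ≈ 69.2216, and so on.
Summing a geometric series: total = 90·[0.8770·(1 − 0.8770^3) / (1 − 0.8770)] ≈ 208.8590 million.

208.9 million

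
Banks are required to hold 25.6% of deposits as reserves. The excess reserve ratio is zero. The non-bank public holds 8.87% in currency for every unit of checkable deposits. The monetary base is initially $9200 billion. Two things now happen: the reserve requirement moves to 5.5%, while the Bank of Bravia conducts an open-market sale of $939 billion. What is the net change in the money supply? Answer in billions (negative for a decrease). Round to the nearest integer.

Before: m₁ = (1 + 0.0887) / (0.256 + 0.0887) ≈ 3.15840, MB₁ = 9200, so M₁ = 3.15840 × 9200 = 29057.28 billion.
After: m₂ = (1 + 0.0887) / (0.055 + 0.0887) ≈ 7.57620, MB₂ = 9200 − 939 = 8261, so M₂ = 7.57620 × 8261 = 62586.9882 billion.
ΔM = M₂ − M₁ = 62586.9882 − 29057.28 = 33529.7082 billion.

$33530 billion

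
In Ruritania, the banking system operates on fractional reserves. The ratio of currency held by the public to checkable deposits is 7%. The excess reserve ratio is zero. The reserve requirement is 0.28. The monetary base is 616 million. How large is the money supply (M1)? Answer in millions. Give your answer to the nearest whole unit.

1883 million

The money multiplier is m = (1 + c) / (rr + c) = (1 + 0.07) / (0.28 + 0.07) ≈ 3.0571.
So M = m × MB = 3.0571 × 616 = 1883.1736 million.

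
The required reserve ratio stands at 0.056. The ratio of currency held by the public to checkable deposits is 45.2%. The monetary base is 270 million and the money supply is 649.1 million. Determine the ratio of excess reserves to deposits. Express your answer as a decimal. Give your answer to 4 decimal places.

Using m = M/MB = 649.1/270 ≈ 2.404074. Since m = (1 + c)/(c + rr + e), the denominator satisfies c + rr + e = (1 + c)/m = (1 + 0.452) / 2.404074 ≈ 0.603975.
With c = 0.452 and rr = 0.056, the ratio of excess reserves to deposits is 0.603975 − 0.452 − 0.056 = 0.095975.

0.0960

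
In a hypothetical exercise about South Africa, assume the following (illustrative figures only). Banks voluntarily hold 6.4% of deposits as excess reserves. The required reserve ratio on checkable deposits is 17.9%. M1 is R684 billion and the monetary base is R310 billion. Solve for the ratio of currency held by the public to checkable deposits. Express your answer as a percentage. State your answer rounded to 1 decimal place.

Using m = M/MB = 684/310 ≈ 2.206452. From m = (1 + c)/(c + rr + e), rearranging gives 1 + c = m·(c + rr + e), so c·(1 − m) = m·(rr + e) − 1.
Hence c = [m·(rr + e) − 1]/(1 − m) = [2.206452 × (0.179 + 0.064) − 1] / (1 − 2.206452) ≈ 0.384460.

38.4%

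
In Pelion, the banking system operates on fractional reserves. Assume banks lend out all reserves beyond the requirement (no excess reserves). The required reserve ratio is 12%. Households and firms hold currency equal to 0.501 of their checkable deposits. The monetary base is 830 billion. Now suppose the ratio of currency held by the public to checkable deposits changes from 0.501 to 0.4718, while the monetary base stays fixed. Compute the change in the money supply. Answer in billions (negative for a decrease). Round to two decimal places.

Initially m₁ = (1 + 0.501) / (0.12 + 0.501) ≈ 2.417069, so M₁ = 2.417069 × 830 ≈ 2006.1673 billion.
After the change m₂ = (1 + 0.4718) / (0.12 + 0.4718) ≈ 2.486989, so M₂ = 2.486989 × 830 ≈ 2064.2009 billion.
ΔM = M₂ − M₁ = 2064.2009 − 2006.1673 = 58.0336 billion.

58.03 billion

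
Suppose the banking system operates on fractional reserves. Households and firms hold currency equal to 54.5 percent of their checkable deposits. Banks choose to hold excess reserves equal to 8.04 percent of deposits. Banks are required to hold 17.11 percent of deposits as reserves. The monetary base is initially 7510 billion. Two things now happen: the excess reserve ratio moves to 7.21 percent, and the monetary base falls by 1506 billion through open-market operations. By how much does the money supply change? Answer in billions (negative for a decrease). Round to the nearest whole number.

Before: m₁ = (1 + 0.545) / (0.1711 + 0.0804 + 0.545) ≈ 1.93974, MB₁ = 7510, so M₁ = 1.93974 × 7510 = 14567.4474 billion.
After: m₂ = (1 + 0.545) / (0.1711 + 0.0721 + 0.545) ≈ 1.96016, MB₂ = 7510 − 1506 = 6004, so M₂ = 1.96016 × 6004 ≈ 11768.8006 billion.
ΔM = M₂ − M₁ = 11768.8006 − 14567.4474 = -2798.6468 billion.

-2799 billion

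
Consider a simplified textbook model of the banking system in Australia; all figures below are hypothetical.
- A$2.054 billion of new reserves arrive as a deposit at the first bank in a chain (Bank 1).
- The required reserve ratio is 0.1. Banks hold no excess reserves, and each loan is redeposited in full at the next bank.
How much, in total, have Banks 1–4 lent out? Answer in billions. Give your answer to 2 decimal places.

Bank i lends (1 − rr)^i of the original deposit: Bank 1 lends 2.054·0.9000 = 1.8486, Bank 2 lends 2.054·0.9000² ≈ 1.6637, and so on.
Summing a geometric series: total = 2.054·[0.9000·(1 − 0.9000^4) / (1 − 0.9000)] ≈ 6.3573 billion.

A$6.36 billion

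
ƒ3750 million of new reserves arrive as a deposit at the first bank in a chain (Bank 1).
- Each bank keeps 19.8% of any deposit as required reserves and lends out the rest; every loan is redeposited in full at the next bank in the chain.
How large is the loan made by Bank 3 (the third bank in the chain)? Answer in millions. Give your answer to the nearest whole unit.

ƒ1934 million

Each bank lends a fraction (1 − rr) = 0.8020 of the deposit it receives, so Bank 3 receives 3750·0.8020^2 and lends 3750·0.8020^3 ≈ 1934.4360 million.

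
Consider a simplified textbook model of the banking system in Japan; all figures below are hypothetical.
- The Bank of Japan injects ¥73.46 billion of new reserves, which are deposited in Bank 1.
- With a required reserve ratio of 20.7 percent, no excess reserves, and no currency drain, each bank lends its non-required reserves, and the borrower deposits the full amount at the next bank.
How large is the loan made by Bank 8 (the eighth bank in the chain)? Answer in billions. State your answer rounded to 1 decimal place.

¥11.5 billion

Each bank lends a fraction (1 − rr) = 0.7930 of the deposit it receives, so Bank 8 receives 73.46·0.7930^7 and lends 73.46·0.7930^8 ≈ 11.4878 billion.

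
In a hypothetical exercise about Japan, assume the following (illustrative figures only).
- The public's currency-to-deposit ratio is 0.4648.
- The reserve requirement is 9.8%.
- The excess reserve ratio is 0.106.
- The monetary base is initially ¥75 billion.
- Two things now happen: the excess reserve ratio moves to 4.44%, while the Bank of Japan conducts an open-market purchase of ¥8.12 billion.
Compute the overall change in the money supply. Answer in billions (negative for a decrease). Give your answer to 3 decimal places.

Before: m₁ = (1 + 0.4648) / (0.098 + 0.106 + 0.4648) ≈ 2.190191, MB₁ = 75, so M₁ = 2.190191 × 75 ≈ 164.2643 billion.
After: m₂ = (1 + 0.4648) / (0.098 + 0.0444 + 0.4648) ≈ 2.412385, MB₂ = 75 + 8.12 = 83.12, so M₂ = 2.412385 × 83.12 ≈ 200.5174 billion.
ΔM = M₂ − M₁ = 200.5174 − 164.2643 = 36.2531 billion.

¥36.253 billion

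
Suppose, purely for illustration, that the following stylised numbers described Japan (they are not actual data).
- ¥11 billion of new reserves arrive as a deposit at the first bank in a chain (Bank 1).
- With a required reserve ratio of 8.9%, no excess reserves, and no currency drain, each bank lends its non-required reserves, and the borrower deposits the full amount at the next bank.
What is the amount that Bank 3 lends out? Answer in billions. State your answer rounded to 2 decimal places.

Each bank lends a fraction (1 − rr) = 0.9110 of the deposit it receives, so Bank 3 receives 11·0.9110^2 and lends 11·0.9110^3 ≈ 8.3166 billion.

¥8.32 billion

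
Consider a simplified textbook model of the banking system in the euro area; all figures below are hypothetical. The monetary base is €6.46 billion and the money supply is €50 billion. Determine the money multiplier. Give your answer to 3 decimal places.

7.740

The money multiplier is m = M / MB = 50 / 6.46 ≈ 7.73994.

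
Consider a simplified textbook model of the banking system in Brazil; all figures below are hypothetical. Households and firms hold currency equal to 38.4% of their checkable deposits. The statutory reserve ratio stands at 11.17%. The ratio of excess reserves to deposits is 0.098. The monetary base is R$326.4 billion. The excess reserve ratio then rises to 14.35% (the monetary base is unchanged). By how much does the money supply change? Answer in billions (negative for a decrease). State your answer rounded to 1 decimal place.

Initially m₁ = (1 + 0.384) / (0.1117 + 0.098 + 0.384) ≈ 2.33114, so M₁ = 2.33114 × 326.4 ≈ 760.8841 billion.
After the change m₂ = (1 + 0.384) / (0.1117 + 0.1435 + 0.384) ≈ 2.16521, so M₂ = 2.16521 × 326.4 ≈ 706.7245 billion.
ΔM = M₂ − M₁ = 706.7245 − 760.8841 = -54.1596 billion.

-54.2 billion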